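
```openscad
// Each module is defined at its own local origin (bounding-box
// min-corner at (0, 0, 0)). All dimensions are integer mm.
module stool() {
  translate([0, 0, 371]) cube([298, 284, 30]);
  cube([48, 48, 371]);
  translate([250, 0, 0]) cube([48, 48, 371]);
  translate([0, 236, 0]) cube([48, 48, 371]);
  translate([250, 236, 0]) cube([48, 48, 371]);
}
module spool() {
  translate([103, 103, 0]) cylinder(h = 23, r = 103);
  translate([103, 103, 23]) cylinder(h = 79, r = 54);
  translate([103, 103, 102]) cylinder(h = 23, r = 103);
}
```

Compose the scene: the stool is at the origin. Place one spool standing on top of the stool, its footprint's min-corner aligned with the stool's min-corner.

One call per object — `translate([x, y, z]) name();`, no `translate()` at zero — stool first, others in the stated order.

stool();
translate([0, 0, 401]) spool();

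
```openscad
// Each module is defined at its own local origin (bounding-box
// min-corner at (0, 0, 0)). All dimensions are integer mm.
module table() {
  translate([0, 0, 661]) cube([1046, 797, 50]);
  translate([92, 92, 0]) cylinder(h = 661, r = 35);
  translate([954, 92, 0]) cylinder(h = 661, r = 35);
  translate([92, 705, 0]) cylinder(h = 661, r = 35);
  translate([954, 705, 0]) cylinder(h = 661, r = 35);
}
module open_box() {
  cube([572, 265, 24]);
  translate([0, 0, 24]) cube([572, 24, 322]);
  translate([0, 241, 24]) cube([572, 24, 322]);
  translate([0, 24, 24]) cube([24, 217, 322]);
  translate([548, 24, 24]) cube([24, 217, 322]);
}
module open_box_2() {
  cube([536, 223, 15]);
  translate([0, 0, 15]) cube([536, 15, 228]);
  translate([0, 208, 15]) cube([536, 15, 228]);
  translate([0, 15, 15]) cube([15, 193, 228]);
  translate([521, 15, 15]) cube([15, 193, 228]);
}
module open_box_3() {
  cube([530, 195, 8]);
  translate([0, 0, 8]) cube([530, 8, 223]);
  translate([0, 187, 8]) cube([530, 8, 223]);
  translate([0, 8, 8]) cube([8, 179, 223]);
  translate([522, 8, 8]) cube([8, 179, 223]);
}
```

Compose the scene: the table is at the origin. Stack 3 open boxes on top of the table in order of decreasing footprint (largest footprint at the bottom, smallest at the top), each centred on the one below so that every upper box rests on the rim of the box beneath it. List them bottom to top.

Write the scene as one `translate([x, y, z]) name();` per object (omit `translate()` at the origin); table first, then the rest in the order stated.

table();
translate([237, 266, 711]) open_box();
translate([255, 287, 1057]) open_box_2();
translate([258, 301, 1300]) open_box_3();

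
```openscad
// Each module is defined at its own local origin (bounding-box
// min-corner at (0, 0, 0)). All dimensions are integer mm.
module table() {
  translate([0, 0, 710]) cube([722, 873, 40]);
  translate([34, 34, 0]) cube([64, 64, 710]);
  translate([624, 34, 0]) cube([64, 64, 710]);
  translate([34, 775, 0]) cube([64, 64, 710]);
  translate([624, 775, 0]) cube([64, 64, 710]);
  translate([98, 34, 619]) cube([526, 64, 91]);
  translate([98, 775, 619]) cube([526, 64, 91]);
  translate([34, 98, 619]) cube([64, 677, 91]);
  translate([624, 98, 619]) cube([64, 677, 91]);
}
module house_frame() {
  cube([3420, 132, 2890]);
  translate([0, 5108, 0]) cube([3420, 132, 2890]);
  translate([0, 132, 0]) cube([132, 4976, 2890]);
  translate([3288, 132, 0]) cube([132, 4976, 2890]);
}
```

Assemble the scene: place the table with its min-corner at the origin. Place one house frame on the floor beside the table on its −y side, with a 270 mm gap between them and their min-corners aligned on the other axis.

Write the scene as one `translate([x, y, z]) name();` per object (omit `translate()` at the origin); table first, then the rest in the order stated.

table();
translate([0, -5510, 0]) house_frame();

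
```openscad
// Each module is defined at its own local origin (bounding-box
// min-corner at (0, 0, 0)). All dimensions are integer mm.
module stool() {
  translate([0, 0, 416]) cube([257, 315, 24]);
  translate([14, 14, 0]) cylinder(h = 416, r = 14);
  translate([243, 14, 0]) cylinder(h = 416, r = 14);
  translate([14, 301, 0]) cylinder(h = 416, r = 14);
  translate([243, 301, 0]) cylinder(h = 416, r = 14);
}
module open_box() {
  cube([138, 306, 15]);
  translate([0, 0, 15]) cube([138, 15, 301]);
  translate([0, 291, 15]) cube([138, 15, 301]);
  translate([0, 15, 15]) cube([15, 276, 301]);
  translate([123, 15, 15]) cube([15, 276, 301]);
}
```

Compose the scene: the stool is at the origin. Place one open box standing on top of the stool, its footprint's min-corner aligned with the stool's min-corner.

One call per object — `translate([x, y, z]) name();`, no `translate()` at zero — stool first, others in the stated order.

stool();
translate([0, 0, 440]) open_box();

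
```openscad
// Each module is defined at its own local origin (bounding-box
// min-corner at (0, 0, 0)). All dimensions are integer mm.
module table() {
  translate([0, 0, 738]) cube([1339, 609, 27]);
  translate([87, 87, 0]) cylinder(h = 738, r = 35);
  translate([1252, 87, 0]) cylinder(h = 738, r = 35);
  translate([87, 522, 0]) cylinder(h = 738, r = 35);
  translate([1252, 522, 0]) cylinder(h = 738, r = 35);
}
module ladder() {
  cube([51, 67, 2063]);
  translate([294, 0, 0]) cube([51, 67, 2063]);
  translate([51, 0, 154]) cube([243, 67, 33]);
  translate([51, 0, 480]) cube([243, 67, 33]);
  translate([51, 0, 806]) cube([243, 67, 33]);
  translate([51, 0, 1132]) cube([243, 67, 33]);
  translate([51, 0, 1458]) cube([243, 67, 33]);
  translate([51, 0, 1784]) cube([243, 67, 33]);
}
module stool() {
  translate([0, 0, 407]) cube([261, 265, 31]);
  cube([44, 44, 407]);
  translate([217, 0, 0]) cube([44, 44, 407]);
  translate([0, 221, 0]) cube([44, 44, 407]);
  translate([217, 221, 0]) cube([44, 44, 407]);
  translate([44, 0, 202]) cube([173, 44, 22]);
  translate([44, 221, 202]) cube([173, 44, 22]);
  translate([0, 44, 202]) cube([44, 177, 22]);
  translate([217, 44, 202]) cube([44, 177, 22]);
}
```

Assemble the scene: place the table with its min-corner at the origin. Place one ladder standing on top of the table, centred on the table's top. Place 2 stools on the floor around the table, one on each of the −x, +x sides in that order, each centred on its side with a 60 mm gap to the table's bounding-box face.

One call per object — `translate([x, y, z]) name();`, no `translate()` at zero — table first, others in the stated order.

table();
translate([497, 271, 765]) ladder();
translate([-321, 172, 0]) stool();
translate([1399, 172, 0]) stool();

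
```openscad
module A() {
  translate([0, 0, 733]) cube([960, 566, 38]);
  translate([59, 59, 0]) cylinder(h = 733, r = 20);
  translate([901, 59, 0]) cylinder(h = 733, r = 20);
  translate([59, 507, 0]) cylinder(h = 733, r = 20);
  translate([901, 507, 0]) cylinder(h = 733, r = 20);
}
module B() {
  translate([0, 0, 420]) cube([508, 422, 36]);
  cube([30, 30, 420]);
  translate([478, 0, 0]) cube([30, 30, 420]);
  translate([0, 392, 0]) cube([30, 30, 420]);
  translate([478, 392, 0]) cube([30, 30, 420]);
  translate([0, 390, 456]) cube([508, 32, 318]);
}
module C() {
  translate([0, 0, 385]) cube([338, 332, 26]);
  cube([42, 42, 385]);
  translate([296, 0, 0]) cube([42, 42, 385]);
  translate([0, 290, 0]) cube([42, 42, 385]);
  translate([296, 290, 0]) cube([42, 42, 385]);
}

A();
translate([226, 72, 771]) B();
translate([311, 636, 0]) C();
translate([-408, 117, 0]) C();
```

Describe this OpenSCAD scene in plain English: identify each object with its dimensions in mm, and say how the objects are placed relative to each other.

A is a table with a 960×566 mm rectangular top, 38 mm thick, top surface at z = 771 mm, supported by four round legs of 40 mm diameter, each leg's bounding box inset 39 mm from the nearest pair of top edges, running from the floor.

B is a chair: 508×422 mm seat, 36 mm thick, top at z = 456 mm, on four 30 mm square corner legs flush with the seat edges. A 32 mm thick backrest slab spans the full seat width, extending 318 mm above the seat top, its back face flush with the seat's +y edge.

C is a four-legged stool. The seat is 338×332 mm, 26 mm thick, top at z = 411 mm. It stands on four square legs, each 42×42 mm in cross-section, from z = 0 to the seat underside, each flush with a corner of the seat.

The chair is on top of the table, centred. Two stools sit around the table at the +y, −x sides.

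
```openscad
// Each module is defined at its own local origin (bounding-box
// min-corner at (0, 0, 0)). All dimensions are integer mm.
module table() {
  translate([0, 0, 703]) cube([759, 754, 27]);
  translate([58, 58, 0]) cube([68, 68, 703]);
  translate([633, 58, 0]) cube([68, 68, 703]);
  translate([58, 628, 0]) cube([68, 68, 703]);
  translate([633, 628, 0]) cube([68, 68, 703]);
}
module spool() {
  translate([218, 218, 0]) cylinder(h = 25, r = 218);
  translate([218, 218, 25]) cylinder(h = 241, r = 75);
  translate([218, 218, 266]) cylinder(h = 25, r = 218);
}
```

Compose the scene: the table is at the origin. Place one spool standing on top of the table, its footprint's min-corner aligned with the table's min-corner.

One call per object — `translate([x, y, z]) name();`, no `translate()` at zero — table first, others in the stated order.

table();
translate([0, 0, 730]) spool();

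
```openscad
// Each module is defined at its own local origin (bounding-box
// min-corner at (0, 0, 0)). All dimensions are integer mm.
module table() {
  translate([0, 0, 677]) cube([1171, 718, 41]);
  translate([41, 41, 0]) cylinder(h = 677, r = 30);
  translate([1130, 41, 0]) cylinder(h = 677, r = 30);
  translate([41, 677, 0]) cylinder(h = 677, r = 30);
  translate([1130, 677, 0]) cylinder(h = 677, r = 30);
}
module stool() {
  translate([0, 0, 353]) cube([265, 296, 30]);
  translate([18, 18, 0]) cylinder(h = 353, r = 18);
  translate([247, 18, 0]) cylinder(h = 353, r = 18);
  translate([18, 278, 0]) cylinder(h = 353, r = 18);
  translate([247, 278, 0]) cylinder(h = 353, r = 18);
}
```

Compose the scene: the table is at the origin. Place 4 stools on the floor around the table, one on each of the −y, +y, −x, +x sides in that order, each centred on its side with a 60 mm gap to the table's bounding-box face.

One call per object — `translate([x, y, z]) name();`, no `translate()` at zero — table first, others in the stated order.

table();
translate([453, -356, 0]) stool();
translate([453, 778, 0]) stool();
translate([-325, 211, 0]) stool();
translate([1231, 211, 0]) stool();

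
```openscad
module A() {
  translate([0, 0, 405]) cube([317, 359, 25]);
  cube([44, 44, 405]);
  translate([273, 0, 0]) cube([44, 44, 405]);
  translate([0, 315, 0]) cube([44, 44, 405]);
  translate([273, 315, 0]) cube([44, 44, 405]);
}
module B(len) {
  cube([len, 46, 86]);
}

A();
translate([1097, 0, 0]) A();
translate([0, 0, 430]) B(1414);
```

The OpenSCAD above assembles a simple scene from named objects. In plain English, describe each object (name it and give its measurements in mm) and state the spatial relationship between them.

A is a four-legged stool. The seat is a 317×359×25 mm slab whose top surface is at z = 430 mm; four square legs, each 44×44 mm in cross-section, run from the floor (z = 0) to the underside of the seat, each flush with a corner of the seat.

B is a rectangular beam 1414 mm long (x), 46 mm deep (y), 86 mm thick (z).

The beam spans the tops of two stools placed 780 mm apart, resting at z = 430 mm.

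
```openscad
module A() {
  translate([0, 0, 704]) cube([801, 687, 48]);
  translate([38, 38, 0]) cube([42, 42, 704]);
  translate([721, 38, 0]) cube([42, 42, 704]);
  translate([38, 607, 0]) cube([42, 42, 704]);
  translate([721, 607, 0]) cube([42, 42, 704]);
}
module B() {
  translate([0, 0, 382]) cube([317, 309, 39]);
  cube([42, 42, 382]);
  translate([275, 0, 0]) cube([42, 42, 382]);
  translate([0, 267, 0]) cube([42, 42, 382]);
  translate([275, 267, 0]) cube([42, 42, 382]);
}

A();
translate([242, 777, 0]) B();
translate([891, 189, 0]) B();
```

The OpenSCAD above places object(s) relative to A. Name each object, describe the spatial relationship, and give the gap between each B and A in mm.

Each stool's nearest face is 90 mm from the table's bounding box.

A is a table. B is a stool. Two stools sit around the table at the +y, +x sides. The gap between each stool and the table is 90 mm.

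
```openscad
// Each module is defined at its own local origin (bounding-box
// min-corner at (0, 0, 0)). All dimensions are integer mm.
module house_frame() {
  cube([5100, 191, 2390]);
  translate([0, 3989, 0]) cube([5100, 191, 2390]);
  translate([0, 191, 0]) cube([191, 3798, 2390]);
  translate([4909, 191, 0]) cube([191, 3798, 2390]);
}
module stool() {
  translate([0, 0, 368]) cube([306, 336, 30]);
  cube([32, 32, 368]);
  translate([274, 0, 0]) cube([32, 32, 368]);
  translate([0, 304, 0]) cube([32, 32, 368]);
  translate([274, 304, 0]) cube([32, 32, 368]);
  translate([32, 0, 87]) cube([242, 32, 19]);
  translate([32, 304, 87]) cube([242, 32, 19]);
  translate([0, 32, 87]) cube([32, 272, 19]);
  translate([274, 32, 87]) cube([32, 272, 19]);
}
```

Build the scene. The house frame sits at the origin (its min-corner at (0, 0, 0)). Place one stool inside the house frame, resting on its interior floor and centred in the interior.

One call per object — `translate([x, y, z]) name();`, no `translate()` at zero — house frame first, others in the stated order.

house_frame();
translate([2397, 1922, 0]) stool();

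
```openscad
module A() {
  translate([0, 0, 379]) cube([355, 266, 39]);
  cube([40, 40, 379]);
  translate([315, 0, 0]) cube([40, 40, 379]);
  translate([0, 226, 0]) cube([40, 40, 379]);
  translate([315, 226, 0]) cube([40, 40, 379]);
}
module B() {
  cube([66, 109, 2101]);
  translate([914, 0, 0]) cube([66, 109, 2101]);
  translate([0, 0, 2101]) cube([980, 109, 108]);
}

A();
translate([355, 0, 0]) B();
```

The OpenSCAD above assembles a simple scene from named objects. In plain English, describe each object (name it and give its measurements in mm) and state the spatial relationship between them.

A is a four-legged stool. The seat is 355×266 mm, 39 mm thick, top at z = 418 mm. It stands on four square legs, each 40×40 mm in cross-section, from z = 0 to the seat underside, each flush with a corner of the seat.

B is a rectangular door frame: two vertical jambs of 66×109 mm section, 2101 mm tall, with a clear opening 848 mm wide between their inner faces. A header 108 mm tall and 109 mm deep lies on top of the jambs and spans the full outside width.

The door frame is against the stool's +x side, with their −y faces flush.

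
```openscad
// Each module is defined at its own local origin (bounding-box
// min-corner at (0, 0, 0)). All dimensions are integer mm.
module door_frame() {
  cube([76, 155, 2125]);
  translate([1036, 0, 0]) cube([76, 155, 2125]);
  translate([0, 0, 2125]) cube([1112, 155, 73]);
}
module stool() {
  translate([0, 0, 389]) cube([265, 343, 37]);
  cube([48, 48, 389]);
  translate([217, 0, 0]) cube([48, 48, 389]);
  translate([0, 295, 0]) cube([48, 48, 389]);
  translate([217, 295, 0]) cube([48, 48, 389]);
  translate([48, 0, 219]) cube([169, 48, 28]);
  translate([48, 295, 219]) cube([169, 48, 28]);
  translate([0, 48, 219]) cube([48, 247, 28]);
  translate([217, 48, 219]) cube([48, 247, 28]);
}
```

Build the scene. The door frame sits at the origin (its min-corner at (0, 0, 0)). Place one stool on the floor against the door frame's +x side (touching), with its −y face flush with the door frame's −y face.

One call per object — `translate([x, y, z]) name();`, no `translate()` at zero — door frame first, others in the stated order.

door_frame();
translate([1112, 0, 0]) stool();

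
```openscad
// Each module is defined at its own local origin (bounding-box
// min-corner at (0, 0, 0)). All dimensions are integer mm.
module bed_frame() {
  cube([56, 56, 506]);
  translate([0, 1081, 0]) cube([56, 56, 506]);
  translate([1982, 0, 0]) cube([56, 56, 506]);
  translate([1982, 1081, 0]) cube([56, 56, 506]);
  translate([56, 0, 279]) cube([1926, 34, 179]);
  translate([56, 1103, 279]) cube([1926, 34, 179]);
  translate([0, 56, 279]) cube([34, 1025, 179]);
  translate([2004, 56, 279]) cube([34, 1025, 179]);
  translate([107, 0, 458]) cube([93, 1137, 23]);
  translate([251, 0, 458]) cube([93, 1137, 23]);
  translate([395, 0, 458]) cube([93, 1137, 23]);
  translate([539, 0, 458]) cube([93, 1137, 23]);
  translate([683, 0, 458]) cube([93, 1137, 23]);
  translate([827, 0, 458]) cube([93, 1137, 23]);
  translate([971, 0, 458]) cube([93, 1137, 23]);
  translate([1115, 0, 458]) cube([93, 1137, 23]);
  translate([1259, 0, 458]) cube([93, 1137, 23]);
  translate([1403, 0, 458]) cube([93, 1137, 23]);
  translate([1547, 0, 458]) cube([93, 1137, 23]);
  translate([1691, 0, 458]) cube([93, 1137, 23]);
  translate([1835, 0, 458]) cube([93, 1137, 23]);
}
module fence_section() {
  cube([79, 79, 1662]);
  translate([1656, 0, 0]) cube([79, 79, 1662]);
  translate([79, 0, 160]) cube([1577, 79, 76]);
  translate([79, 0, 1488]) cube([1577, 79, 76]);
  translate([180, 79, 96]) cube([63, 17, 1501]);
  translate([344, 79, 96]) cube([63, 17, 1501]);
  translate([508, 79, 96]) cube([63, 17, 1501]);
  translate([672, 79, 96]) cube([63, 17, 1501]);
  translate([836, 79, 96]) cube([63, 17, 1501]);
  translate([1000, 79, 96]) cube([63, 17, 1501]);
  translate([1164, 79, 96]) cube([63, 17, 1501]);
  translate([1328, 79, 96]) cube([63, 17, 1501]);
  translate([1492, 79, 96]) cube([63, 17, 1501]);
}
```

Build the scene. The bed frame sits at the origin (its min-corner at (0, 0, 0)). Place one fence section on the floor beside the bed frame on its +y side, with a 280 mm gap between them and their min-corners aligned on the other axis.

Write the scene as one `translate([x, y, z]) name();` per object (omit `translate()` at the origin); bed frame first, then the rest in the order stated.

bed_frame();
translate([0, 1417, 0]) fence_section();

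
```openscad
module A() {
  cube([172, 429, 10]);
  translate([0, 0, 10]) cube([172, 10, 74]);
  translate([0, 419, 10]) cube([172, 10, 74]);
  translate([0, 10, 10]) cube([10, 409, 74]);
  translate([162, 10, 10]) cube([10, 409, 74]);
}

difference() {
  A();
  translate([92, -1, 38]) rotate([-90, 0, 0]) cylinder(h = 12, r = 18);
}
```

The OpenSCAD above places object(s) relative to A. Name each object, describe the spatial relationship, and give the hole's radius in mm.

The subtracted cylinder has r = 18 mm.

A is an open box. The open box has a circular hole through its front wall. The hole's radius is 18 mm.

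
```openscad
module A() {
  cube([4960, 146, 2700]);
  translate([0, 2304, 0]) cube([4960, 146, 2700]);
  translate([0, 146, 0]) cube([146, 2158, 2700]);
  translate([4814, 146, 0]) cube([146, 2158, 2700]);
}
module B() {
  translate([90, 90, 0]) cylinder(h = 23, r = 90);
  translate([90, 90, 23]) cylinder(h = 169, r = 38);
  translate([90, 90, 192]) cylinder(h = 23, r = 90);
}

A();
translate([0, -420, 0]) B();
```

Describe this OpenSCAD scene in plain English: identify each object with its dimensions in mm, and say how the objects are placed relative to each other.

A is the wall frame of a small rectangular building: four walls, each 2700 mm tall and 146 mm thick, enclosing a footprint 4960 mm (x) by 2450 mm (y) outside-to-outside, with no floor or roof. The front and back walls (the −y and +y sides) span the full width; the two side walls fit between them.

B is a spool: two coaxial disc flanges of radius 90 mm and thickness 23 mm, joined by a core cylinder of radius 38 mm and height 169 mm. The lower flange rests on z = 0 and the three cylinders share a vertical axis.

The spool is on the floor beside the house frame on its −y side.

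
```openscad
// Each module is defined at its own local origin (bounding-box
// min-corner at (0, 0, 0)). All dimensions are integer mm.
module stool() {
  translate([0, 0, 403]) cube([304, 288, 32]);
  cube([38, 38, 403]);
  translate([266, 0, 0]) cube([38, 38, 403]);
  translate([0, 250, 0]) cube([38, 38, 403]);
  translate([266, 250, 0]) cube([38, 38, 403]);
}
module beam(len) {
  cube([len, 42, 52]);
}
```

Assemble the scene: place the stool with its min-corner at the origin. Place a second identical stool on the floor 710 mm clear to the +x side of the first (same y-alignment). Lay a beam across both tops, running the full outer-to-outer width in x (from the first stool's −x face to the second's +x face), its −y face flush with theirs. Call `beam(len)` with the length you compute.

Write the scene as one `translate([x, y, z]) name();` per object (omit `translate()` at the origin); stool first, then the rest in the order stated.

stool();
translate([1014, 0, 0]) stool();
translate([0, 0, 435]) beam(1318);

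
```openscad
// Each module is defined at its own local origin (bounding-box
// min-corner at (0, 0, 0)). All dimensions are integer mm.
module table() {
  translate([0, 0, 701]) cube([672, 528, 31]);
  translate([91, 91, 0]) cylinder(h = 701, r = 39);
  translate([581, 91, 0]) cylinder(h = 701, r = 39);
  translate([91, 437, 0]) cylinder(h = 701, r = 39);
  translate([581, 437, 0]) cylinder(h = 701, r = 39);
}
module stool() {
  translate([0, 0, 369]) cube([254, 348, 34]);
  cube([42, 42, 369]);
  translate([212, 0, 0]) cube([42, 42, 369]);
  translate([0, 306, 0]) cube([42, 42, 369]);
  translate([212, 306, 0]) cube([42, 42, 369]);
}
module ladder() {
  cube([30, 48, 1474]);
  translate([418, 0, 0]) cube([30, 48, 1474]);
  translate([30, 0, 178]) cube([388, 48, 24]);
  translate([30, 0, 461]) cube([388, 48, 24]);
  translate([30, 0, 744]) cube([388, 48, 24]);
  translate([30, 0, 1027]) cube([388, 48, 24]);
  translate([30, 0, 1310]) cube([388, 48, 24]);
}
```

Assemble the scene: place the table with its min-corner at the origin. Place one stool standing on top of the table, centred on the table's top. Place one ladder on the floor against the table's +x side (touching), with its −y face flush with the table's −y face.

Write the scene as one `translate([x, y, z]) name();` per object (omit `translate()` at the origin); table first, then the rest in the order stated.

table();
translate([209, 90, 732]) stool();
translate([672, 0, 0]) ladder();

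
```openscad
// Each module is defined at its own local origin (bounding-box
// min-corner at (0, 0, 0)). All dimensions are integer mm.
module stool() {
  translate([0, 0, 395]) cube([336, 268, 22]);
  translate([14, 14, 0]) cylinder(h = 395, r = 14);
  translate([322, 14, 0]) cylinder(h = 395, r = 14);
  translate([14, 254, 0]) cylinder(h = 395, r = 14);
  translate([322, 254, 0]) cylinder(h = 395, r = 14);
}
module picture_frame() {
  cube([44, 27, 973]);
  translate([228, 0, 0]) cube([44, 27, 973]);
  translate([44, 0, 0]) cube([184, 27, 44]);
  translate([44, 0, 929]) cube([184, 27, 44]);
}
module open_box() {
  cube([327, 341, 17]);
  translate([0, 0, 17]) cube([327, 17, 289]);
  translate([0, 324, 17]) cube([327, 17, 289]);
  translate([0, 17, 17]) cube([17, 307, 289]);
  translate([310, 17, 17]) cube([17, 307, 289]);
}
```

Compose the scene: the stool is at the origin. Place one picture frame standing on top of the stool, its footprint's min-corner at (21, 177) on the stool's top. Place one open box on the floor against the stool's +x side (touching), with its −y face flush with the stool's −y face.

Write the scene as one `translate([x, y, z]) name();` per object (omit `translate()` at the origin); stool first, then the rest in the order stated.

stool();
translate([21, 177, 417]) picture_frame();
translate([336, 0, 0]) open_box();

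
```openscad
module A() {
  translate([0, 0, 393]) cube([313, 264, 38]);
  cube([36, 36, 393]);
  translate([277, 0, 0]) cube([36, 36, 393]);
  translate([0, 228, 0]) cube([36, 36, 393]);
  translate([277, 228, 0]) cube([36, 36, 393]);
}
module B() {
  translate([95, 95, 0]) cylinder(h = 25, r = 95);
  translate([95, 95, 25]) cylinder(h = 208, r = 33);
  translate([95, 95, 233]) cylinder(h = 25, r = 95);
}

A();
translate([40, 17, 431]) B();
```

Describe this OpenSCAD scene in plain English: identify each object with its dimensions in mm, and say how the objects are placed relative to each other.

A is a simple wooden stool: a rectangular seat 313 mm (x) by 264 mm (y), 38 mm thick, top face at z = 431 mm, on four square legs, each 36×36 mm in cross-section. The legs rest on z = 0, each flush with a corner of the seat.

B is a spool: two coaxial disc flanges of radius 95 mm and thickness 25 mm, joined by a core cylinder of radius 33 mm and height 208 mm. The lower flange rests on z = 0 and the three cylinders share a vertical axis.

The spool is on top of the stool.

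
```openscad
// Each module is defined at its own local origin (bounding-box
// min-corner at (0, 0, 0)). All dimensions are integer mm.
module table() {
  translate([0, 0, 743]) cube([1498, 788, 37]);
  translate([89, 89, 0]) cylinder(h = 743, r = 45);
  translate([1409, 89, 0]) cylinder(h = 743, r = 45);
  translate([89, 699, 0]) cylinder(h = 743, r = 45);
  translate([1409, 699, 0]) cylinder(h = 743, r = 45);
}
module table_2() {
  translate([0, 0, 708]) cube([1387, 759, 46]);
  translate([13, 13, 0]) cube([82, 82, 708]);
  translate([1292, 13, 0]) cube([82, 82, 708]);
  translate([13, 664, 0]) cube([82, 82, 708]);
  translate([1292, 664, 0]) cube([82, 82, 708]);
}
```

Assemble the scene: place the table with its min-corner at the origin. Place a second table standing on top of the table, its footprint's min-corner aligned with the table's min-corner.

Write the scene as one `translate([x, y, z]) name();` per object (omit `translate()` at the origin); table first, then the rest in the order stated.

table();
translate([0, 0, 780]) table_2();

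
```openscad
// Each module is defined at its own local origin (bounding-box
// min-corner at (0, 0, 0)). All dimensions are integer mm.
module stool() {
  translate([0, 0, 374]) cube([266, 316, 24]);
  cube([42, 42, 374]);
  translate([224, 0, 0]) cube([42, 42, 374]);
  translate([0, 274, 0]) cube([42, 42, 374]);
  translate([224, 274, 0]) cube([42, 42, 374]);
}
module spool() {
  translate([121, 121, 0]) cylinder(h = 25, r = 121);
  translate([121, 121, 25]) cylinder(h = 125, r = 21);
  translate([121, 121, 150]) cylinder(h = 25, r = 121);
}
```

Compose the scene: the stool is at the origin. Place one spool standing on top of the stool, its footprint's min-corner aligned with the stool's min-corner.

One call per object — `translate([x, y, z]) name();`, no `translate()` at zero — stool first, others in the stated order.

stool();
translate([0, 0, 398]) spool();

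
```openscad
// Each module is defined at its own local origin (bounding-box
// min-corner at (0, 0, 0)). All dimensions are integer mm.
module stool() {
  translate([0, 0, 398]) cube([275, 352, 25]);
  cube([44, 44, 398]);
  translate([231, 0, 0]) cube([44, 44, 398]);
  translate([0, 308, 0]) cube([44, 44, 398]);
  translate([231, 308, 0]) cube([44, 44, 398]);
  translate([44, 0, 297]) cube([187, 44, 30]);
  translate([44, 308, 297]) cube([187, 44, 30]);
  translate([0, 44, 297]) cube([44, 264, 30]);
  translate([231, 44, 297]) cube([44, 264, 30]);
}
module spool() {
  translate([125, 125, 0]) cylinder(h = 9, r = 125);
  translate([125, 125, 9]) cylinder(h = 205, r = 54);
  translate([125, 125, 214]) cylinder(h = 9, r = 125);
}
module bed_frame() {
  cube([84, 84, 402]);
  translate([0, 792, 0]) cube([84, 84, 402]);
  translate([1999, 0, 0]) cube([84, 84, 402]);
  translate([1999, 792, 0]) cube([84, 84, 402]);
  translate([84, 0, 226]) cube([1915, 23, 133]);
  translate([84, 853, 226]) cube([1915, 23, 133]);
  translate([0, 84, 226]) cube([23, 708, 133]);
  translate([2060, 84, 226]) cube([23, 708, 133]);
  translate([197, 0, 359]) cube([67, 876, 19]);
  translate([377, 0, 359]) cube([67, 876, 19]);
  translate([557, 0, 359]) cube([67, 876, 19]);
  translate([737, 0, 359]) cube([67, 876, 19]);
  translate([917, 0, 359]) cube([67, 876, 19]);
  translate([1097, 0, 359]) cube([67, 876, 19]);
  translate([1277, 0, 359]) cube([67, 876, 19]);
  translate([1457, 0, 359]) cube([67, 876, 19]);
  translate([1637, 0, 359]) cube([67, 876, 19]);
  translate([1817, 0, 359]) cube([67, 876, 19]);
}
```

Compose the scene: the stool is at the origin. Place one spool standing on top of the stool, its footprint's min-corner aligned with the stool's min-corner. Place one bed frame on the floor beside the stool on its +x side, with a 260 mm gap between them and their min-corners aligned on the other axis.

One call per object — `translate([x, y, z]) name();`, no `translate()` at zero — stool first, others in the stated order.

stool();
translate([0, 0, 423]) spool();
translate([535, 0, 0]) bed_frame();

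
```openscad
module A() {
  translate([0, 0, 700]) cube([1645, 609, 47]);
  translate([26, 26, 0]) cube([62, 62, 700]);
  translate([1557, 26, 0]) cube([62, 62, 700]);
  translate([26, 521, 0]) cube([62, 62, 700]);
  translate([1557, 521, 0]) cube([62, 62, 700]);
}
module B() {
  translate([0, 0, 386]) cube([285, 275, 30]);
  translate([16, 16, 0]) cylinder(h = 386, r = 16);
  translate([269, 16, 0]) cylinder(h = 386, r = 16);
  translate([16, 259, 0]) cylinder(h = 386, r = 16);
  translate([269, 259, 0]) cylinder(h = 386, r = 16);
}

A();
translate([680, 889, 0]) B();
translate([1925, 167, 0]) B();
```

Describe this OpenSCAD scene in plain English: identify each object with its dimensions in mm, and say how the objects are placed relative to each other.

A is a table with a 1645×609 mm rectangular top, 47 mm thick, top surface at z = 747 mm, supported by four 62×62 mm square legs, each inset 26 mm from the nearest pair of top edges, running from the floor.

B is a four-legged stool. The seat is 285×275 mm, 30 mm thick, top at z = 416 mm. It stands on four round legs, each 32 mm in diameter, from z = 0 to the seat underside, each leg's axis is inset half a diameter from the nearest pair of seat edges (so the leg's bounding box is flush with the corner).

Two stools sit around the table at the +y, +x sides.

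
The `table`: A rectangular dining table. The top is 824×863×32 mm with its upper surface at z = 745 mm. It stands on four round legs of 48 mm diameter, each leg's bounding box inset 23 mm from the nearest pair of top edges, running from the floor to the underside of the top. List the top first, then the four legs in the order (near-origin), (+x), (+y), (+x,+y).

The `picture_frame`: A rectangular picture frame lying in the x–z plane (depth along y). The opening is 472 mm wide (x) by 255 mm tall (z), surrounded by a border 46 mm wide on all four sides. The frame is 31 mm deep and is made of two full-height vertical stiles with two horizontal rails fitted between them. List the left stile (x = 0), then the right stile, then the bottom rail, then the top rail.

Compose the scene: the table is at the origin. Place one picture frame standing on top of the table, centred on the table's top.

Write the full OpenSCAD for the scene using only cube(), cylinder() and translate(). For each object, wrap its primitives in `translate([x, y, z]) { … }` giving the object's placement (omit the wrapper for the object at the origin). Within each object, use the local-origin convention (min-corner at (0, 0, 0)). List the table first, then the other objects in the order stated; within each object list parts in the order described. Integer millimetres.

translate([0, 0, 713]) cube([824, 863, 32]);
translate([47, 47, 0]) cylinder(h = 713, r = 24);
translate([777, 47, 0]) cylinder(h = 713, r = 24);
translate([47, 816, 0]) cylinder(h = 713, r = 24);
translate([777, 816, 0]) cylinder(h = 713, r = 24);
translate([130, 416, 745]) {
  cube([46, 31, 347]);
  translate([518, 0, 0]) cube([46, 31, 347]);
  translate([46, 0, 0]) cube([472, 31, 46]);
  translate([46, 0, 301]) cube([472, 31, 46]);
}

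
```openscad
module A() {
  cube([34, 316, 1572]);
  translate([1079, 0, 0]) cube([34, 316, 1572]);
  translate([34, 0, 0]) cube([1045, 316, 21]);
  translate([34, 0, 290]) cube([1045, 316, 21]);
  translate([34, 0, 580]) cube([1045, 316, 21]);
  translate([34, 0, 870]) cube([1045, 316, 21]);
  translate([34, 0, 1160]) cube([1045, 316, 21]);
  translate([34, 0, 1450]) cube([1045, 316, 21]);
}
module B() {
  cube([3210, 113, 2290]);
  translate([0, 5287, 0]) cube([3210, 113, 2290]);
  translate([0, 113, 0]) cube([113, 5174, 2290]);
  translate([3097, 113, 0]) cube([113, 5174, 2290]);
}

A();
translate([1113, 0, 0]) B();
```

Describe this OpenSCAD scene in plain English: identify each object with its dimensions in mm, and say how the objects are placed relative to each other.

A is a bookshelf 1113 mm wide overall, 316 mm deep and 1572 mm tall. The two sides are 34 mm thick vertical panels. 6 horizontal shelves of 21 mm thickness span between the inner faces of the sides; the lowest shelf sits on the floor and shelves are stacked with a clear vertical gap of 269 mm between each pair.

B is the wall frame of a small rectangular building: four walls, each 2290 mm tall and 113 mm thick, enclosing a footprint 3210 mm (x) by 5400 mm (y) outside-to-outside, with no floor or roof. The front and back walls (the −y and +y sides) span the full width; the two side walls fit between them.

The house frame is against the bookshelf's +x side, with their −y faces flush.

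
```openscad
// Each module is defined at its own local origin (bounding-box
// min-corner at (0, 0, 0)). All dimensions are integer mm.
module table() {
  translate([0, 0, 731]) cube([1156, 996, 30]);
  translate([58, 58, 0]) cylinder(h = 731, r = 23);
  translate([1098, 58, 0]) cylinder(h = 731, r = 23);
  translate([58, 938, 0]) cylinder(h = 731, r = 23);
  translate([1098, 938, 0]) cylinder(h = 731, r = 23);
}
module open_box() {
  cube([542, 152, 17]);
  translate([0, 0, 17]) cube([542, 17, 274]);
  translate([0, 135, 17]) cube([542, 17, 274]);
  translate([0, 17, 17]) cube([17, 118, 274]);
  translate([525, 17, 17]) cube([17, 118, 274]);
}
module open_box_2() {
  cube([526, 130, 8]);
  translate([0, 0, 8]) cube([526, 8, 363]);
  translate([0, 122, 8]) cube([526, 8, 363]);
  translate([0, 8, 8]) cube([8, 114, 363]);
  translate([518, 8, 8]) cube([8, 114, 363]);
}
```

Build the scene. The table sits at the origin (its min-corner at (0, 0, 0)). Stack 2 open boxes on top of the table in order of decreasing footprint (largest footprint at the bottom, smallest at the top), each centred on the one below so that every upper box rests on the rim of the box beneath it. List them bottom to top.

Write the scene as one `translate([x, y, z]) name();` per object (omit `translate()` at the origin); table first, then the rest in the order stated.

table();
translate([307, 422, 761]) open_box();
translate([315, 433, 1052]) open_box_2();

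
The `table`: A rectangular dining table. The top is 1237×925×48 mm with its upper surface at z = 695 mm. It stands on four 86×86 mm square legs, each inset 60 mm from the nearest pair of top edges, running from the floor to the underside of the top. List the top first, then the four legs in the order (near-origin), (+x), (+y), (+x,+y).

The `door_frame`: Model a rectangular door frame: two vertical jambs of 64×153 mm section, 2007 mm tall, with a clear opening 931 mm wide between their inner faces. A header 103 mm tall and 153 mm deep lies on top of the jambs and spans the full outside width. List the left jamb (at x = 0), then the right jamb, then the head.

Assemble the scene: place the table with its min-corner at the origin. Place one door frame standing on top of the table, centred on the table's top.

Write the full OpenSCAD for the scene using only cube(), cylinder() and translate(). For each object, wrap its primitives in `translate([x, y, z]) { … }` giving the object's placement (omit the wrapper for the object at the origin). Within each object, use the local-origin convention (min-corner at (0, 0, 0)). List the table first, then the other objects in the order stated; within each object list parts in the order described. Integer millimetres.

translate([0, 0, 647]) cube([1237, 925, 48]);
translate([60, 60, 0]) cube([86, 86, 647]);
translate([1091, 60, 0]) cube([86, 86, 647]);
translate([60, 779, 0]) cube([86, 86, 647]);
translate([1091, 779, 0]) cube([86, 86, 647]);
translate([89, 386, 695]) {
  cube([64, 153, 2007]);
  translate([995, 0, 0]) cube([64, 153, 2007]);
  translate([0, 0, 2007]) cube([1059, 153, 103]);
}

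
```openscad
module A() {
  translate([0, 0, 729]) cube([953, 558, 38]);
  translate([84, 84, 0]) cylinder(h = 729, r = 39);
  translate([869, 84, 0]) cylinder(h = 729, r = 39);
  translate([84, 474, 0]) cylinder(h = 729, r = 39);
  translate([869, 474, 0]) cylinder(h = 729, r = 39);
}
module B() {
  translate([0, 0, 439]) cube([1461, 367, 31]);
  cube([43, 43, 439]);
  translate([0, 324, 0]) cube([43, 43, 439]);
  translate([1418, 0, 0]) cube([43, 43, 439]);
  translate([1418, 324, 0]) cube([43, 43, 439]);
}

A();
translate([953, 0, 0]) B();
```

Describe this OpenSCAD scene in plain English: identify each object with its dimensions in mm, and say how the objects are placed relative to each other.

A is a table: top 953 mm (x) × 558 mm (y), 38 mm thick, upper face at z = 767 mm, on four round legs of 78 mm diameter, each leg's bounding box inset 45 mm from the nearest pair of top edges, running from z = 0 to the bottom of the top.

B is a bench: a 1461×367 mm seat slab, 31 mm thick, top at z = 470 mm, on four 43×43 mm square legs flush with the seat corners and standing on z = 0.

The bench is against the table's +x side, with their −y faces flush.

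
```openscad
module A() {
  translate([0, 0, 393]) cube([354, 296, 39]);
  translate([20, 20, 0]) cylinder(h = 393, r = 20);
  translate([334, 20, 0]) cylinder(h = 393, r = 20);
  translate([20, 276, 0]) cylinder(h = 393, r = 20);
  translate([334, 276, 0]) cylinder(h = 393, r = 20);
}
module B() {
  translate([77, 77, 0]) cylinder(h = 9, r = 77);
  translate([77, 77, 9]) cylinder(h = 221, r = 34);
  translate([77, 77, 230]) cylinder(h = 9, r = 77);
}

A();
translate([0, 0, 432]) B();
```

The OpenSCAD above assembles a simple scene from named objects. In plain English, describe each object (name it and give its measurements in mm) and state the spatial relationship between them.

A is a four-legged stool. The seat is a 354×296×39 mm slab whose top surface is at z = 432 mm; four round legs, each 40 mm in diameter, run from the floor (z = 0) to the underside of the seat, each leg's axis is inset half a diameter from the nearest pair of seat edges (so the leg's bounding box is flush with the corner).

B is a spool: two coaxial disc flanges of radius 77 mm and thickness 9 mm, joined by a core cylinder of radius 34 mm and height 221 mm. The lower flange rests on z = 0 and the three cylinders share a vertical axis.

The spool is on top of the stool.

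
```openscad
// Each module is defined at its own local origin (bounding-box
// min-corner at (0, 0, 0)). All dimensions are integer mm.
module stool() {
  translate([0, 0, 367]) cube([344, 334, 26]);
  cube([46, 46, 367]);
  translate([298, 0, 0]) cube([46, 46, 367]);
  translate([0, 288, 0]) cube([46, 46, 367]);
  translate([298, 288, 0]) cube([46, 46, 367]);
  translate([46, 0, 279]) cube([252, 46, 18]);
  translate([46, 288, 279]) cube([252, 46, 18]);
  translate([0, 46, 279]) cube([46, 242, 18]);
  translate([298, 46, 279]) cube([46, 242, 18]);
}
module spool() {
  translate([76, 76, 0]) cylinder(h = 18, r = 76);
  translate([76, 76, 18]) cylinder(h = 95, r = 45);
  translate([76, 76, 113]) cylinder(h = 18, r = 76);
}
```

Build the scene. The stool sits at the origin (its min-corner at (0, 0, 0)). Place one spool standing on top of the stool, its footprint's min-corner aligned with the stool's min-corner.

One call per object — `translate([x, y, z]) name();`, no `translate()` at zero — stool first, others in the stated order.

stool();
translate([0, 0, 393]) spool();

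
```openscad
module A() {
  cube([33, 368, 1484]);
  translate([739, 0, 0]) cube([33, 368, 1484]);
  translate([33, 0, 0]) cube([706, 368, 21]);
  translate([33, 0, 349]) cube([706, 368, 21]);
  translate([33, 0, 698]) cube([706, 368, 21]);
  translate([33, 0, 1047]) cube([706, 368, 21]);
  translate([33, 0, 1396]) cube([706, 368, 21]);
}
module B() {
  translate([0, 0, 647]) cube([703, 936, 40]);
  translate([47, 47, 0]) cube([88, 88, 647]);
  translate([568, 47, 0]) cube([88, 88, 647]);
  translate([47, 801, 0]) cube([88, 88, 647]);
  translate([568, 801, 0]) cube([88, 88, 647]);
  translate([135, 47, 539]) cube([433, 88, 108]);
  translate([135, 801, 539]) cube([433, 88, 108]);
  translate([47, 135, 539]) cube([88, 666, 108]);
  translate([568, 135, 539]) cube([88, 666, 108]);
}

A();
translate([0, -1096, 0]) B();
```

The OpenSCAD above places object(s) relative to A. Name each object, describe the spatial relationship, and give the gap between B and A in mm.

The table's nearest face is 160 mm from the bookshelf's −y face.

A is a bookshelf. B is a table. The table is on the floor beside the bookshelf on its −y side. The gap between the table and the bookshelf is 160 mm.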